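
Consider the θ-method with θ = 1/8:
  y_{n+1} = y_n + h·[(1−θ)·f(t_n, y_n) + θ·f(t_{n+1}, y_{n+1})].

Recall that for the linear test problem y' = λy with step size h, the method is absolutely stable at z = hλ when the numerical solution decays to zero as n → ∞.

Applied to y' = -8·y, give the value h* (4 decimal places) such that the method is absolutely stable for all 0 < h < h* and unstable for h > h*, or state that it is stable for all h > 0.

(-2.6667,0); λ=-8 ⇒ h* = (8/3)/8 = 0.3333.

On y'=λy, z=hλ:
  y_{n+1} = y_n + z·[7/8·y_n + 1/8·y_{n+1}] ⇒ (1 − 1/8z)y_{n+1} = (1 + 7/8z)y_n
  Hence R(z) = (1 + 7/8z)/(1 − 1/8z).

Find x<0 with |R(x)|<1.
x=-0.51: |R|=0.5206
R=−1: 1+7/8x = −1+1/8x ⇒ -3/4x=2 ⇒ x=2/(-3/4)=-2.6667
Confirm numerically:
  x=-2.345: |R|=0.81344 <1
  x=-1.542: |R|=0.29281 <1
  x=-1.430: |R|=0.21315 <1
  x=-3.145: |R|=1.25751 >1
  x=-3.077: |R|=1.22226 >1
Interval (-2.6667, 0).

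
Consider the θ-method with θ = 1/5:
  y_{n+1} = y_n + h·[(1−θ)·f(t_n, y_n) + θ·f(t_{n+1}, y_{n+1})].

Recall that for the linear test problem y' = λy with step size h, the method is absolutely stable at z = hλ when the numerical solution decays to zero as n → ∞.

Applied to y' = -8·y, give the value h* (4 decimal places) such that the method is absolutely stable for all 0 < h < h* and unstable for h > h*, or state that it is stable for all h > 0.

(-3.3333,0); λ=-8 ⇒ h* = (10/3)/8 = 0.4167.

Test eqn y'=λy, z=hλ:
  y_{n+1} = y_n + z·[4/5·y_n + 1/5·y_{n+1}] ⇒ (1 − 1/5z)y_{n+1} = (1 + 4/5z)y_n
  ⇒ R(z) = (1 + 4/5z)/(1 − 1/5z).

Solve |R(x)|<1 on ℝ⁻.
x=-1.73: |R|=0.2853
R=−1: 1+4/5x = −1+1/5x ⇒ -3/5x=2 ⇒ x=2/(-3/5)=-3.3333
Confirm numerically:
  x=-3.066: |R|=0.90057 <1
  x=-2.935: |R|=0.84940 <1
  x=-2.903: |R|=0.83664 <1
  x=-2.311: |R|=0.58050 <1
  x=-3.520: |R|=1.06573 >1
  x=-3.404: |R|=1.02523 >1
Interval (-3.3333, 0).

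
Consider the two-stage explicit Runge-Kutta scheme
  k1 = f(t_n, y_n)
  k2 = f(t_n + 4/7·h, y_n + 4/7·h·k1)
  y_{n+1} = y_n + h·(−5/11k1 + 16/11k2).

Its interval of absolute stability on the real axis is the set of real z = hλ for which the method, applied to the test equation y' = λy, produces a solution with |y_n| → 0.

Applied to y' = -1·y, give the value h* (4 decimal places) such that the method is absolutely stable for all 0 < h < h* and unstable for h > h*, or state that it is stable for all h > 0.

On y'=λy, z=hλ:
  k1=λy_n ⇒ h·k1=z·y_n;  k2=λ(1+4/7z)y_n ⇒ h·k2=z(1+4/7z)y_n
  y_{n+1}/y_n = 1 − 5/11z + 16/11z(1+4/7z) = 1 + z + 64/77z²
  ⇒ R(z) = 1 + z + 64/77z².

Solve |R(x)|<1 on ℝ⁻.
x=-1.55: |R|=1.4469
R=1: x+64/77x²=0 ⇒ x=−77/64=-1.2031; min R=1−1/(4·64/77)=0.6992>−1
Confirm numerically:
  x=-1.012: |R|=0.83924 <1
  x=-0.764: |R|=0.72115 <1
  x=-0.743: |R|=0.71585 <1
  x=-1.446: |R|=1.29190 >1
  x=-1.423: |R|=1.26006 >1
Stable set (-1.2031, 0).

(-1.2031,0); λ=-1 ⇒ h* = (77/64)/1 = 1.2031.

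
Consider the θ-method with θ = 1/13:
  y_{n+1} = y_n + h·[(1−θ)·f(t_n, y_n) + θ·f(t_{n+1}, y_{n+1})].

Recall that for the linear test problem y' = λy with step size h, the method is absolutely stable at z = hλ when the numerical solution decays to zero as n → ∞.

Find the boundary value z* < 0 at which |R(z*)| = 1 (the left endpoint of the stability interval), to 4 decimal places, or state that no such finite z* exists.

z* = -2.3636.

With y'=λy (z=hλ):
  y_{n+1} = y_n + z·[12/13·y_n + 1/13·y_{n+1}] ⇒ (1 − 1/13z)y_{n+1} = (1 + 12/13z)y_n
  R(z) = (1 + 12/13z)/(1 − 1/13z).

Find x<0 with |R(x)|<1.
x=-0.48: |R|=0.5371
R=−1: 1+12/13x = −1+1/13x ⇒ -11/13x=2 ⇒ x=2/(-11/13)=-2.3636
Confirm numerically:
  x=-1.887: |R|=0.64781 <1
  x=-1.772: |R|=0.55944 <1
  x=-1.474: |R|=0.32389 <1
  x=-2.852: |R|=1.33888 >1
  x=-2.612: |R|=1.17499 >1
  x=-2.573: |R|=1.14788 >1
Stable set (-2.3636, 0).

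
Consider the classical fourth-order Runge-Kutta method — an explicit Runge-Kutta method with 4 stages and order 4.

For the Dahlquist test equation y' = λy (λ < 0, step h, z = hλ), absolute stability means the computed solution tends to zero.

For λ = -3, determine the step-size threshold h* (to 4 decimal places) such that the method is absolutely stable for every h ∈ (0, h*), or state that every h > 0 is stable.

Test eqn y'=λy, z=hλ:
  order 4, 4-stage ⇒ R(z)=1+z+z^2/2+z^3/6+z^4/24
  (e.g. R(-0.88)=0.41861, |R|=0.41861)

Find x<0 with |R(x)|<1.
x=-0.88: |R|=0.4186
|R(-2.89)|=1.1697 |R(-2.42)|=0.5752 |R(-2.21)|=0.4270
Bisect:
  x_lo=-3.2640 |R|=1.9964  x_hi=-0.1688 |R|=0.8447
  mid=-1.71637 |R|=0.27548 →hi
  mid=-2.49017 |R|=0.63889 →hi
  mid=-2.87707 |R|=1.14743 →lo
  mid=-2.68362 |R|=0.85723 →hi
  mid=-2.78035 |R|=0.99257 →hi
  mid=-2.82871 |R|=1.06746 →lo
  mid=-2.80453 |R|=1.02939 →lo
  mid=-2.79244 |R|=1.01083 →lo
  ...
  [-2.78545,-2.78526] ⇒ x*=-2.7853
Stable set (-2.7853, 0).

(-2.7853,0); λ=-3 ⇒ h* = 0.9284.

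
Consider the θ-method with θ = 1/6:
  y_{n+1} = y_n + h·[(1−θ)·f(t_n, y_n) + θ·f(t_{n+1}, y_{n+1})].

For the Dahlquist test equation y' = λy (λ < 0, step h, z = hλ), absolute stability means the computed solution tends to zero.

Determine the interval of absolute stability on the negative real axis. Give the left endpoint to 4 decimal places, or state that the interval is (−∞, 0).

(-3.0000, 0).

Set f=λy, z=hλ:
  y_{n+1} = y_n + z·[5/6·y_n + 1/6·y_{n+1}] ⇒ (1 − 1/6z)y_{n+1} = (1 + 5/6z)y_n
  Hence R(z) = (1 + 5/6z)/(1 − 1/6z).

Solve |R(x)|<1 on ℝ⁻.
x=-1.21: |R|=0.0069
R=−1: 1+5/6x = −1+1/6x ⇒ -2/3x=2 ⇒ x=2/(-2/3)=-3.0000
Confirm numerically:
  x=-2.088: |R|=0.54896 <1
  x=-1.609: |R|=0.26876 <1
  x=-1.464: |R|=0.17685 <1
  x=-3.592: |R|=1.24687 >1
  x=-3.566: |R|=1.23667 >1
So |R|<1 on (-3.0000, 0).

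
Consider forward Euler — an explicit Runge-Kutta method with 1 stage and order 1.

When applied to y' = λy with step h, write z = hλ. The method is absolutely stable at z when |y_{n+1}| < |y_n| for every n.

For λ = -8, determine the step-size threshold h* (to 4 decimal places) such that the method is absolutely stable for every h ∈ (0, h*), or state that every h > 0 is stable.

(-2.0000,0); λ=-8 ⇒ h* = 0.2500.

With y'=λy (z=hλ):
  order 1, 1-stage ⇒ R(z)=1+z
  (e.g. R(-1.49)=-0.49000, |R|=0.49000)

Find x<0 with |R(x)|<1.
x=-1.49: |R|=0.4900
|R(-2.27)|=1.2700 |R(-1.14)|=0.1400 |R(-0.95)|=0.0500
Bisect:
  x_lo=-2.3444 |R|=1.3444  x_hi=-0.1189 |R|=0.8811
  mid=-1.23164 |R|=0.23164 →hi
  mid=-1.78801 |R|=0.78801 →hi
  mid=-2.06620 |R|=1.06620 →lo
  mid=-1.92711 |R|=0.92711 →hi
  mid=-1.99665 |R|=0.99665 →hi
  mid=-2.03143 |R|=1.03143 →lo
  mid=-2.01404 |R|=1.01404 →lo
  mid=-2.00535 |R|=1.00535 →lo
  mid=-2.00100 |R|=1.00100 →lo
  ...
  [-2.00005,-1.99991] ⇒ x*=-2.0000
Stable set (-2.0000, 0).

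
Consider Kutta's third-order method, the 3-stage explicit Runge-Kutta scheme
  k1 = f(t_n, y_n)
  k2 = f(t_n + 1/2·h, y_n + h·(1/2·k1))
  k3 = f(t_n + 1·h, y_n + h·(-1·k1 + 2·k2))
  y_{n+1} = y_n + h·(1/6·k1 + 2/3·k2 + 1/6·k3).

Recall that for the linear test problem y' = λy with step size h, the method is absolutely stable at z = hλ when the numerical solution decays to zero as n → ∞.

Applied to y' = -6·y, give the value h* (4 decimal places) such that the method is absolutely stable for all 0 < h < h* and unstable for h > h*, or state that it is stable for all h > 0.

On y'=λy, z=hλ:
  order 3, 3-stage ⇒ R(z)=1+z+z^2/2+z^3/6
  (e.g. R(-1.67)=-0.05179, |R|=0.05179)

Solve |R(x)|<1 on ℝ⁻.
x=-1.67: |R|=0.0518
|R(-2.88)|=1.7141 |R(-2.73)|=1.3946 |R(-0.59)|=0.5498
Bisect:
  x_lo=-2.8439 |R|=1.6334  x_hi=-0.3106 |R|=0.7326
  mid=-1.57726 |R|=0.01264 →hi
  mid=-2.21057 |R|=0.56763 →hi
  mid=-2.52722 |R|=1.02396 →lo
  mid=-2.36890 |R|=0.77864 →hi
  mid=-2.44806 |R|=0.89676 →hi
  mid=-2.48764 |R|=0.95920 →hi
  mid=-2.50743 |R|=0.99128 →hi
  ...
  [-2.51284,-2.51269] ⇒ x*=-2.5127
Stable set (-2.5127, 0).

(-2.5127,0); λ=-6 ⇒ h* = 0.4188.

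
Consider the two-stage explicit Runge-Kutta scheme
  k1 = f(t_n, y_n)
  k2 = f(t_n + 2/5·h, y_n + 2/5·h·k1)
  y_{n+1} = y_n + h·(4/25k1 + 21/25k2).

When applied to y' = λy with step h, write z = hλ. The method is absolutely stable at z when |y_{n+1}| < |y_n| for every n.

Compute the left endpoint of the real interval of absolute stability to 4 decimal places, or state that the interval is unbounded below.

On y'=λy, z=hλ:
  k1=λy_n ⇒ h·k1=z·y_n;  k2=λ(1+2/5z)y_n ⇒ h·k2=z(1+2/5z)y_n
  y_{n+1}/y_n = 1 + 4/25z + 21/25z(1+2/5z) = 1 + z + 42/125z²
  ⇒ R(z) = 1 + z + 42/125z².

Boundary: |R(x)|=1, x<0.
x=-0.74: |R|=0.4440
R=1: x+42/125x²=0 ⇒ x=−125/42=-2.9762; min R=1−1/(4·42/125)=0.2560>−1
Confirm numerically:
  x=-2.802: |R|=0.83600 <1
  x=-2.632: |R|=0.69561 <1
  x=-2.322: |R|=0.48961 <1
  x=-1.444: |R|=0.25661 <1
  x=-3.499: |R|=1.61465 >1
  x=-3.220: |R|=1.26378 >1
  x=-3.101: |R|=1.13004 >1
Interval (-2.9762, 0).

z* = -2.9762.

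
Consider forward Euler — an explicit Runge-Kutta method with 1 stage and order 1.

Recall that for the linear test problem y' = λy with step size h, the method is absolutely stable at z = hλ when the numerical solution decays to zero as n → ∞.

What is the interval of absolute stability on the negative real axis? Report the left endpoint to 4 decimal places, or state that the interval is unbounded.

z∈(-2.0000,0).

With y'=λy (z=hλ):
  order 1, 1-stage ⇒ R(z)=1+z
  (e.g. R(-1.64)=-0.64000, |R|=0.64000)

Solve |R(x)|<1 on ℝ⁻.
x=-1.64: |R|=0.6400
|R(-2.36)|=1.3600 |R(-1.3)|=0.3000 |R(-0.71)|=0.2900
Bisect:
  x_lo=-2.6266 |R|=1.6266  x_hi=-0.1537 |R|=0.8463
  mid=-1.39015 |R|=0.39015 →hi
  mid=-2.00837 |R|=1.00837 →lo
  mid=-1.69926 |R|=0.69926 →hi
  mid=-1.85382 |R|=0.85382 →hi
  mid=-1.93109 |R|=0.93109 →hi
  mid=-1.96973 |R|=0.96973 →hi
  mid=-1.98905 |R|=0.98905 →hi
  mid=-1.99871 |R|=0.99871 →hi
  mid=-2.00354 |R|=1.00354 →lo
  mid=-2.00113 |R|=1.00113 →lo
  ...
  [-2.00007,-1.99992] ⇒ x*=-2.0000
Interval (-2.0000, 0).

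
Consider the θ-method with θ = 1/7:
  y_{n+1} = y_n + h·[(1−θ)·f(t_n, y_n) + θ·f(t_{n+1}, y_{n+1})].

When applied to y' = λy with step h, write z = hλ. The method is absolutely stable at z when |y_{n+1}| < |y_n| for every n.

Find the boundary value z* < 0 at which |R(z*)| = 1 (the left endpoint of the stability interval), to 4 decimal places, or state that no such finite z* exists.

left endpoint -2.8000.

Set f=λy, z=hλ:
  y_{n+1} = y_n + z·[6/7·y_n + 1/7·y_{n+1}] ⇒ (1 − 1/7z)y_{n+1} = (1 + 6/7z)y_n
  ⇒ R(z) = (1 + 6/7z)/(1 − 1/7z).

Find x<0 with |R(x)|<1.
x=-1.7: |R|=0.3678
R=−1: 1+6/7x = −1+1/7x ⇒ -5/7x=2 ⇒ x=2/(-5/7)=-2.8000
Confirm numerically:
  x=-2.030: |R|=0.57364 <1
  x=-1.930: |R|=0.51288 <1
  x=-1.756: |R|=0.40384 <1
  x=-1.410: |R|=0.17360 <1
  x=-3.222: |R|=1.20642 >1
  x=-3.175: |R|=1.18428 >1
  x=-2.842: |R|=1.02134 >1
Interval (-2.8000, 0).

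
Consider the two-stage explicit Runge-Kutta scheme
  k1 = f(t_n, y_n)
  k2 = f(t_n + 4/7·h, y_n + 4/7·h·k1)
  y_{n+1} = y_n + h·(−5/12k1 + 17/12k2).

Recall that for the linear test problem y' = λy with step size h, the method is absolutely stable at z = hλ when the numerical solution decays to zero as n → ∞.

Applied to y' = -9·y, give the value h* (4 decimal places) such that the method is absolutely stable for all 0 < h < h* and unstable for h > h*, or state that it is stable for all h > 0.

On y'=λy, z=hλ:
  k1=λy_n ⇒ h·k1=z·y_n;  k2=λ(1+4/7z)y_n ⇒ h·k2=z(1+4/7z)y_n
  y_{n+1}/y_n = 1 − 5/12z + 17/12z(1+4/7z) = 1 + z + 17/21z²
  Hence R(z) = 1 + z + 17/21z².

Boundary: |R(x)|=1, x<0.
x=-0.38: |R|=0.7369
R=1: x+17/21x²=0 ⇒ x=−21/17=-1.2353; min R=1−1/(4·17/21)=0.6912>−1
Confirm numerically:
  x=-0.755: |R|=0.70645 <1
  x=-0.733: |R|=0.70195 <1
  x=-0.575: |R|=0.69265 <1
  x=-1.757: |R|=1.74204 >1
  x=-1.688: |R|=1.61861 >1
  x=-1.642: |R|=1.54061 >1
Interval (-1.2353, 0).

(-1.2353,0); λ=-9 ⇒ h* = (21/17)/9 = 0.1373.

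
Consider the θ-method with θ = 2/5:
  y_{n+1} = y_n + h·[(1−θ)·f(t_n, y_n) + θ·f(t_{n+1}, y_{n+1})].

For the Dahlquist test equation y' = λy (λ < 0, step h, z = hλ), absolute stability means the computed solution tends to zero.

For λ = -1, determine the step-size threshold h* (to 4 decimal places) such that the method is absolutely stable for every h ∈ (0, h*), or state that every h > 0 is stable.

Test eqn y'=λy, z=hλ:
  y_{n+1} = y_n + z·[3/5·y_n + 2/5·y_{n+1}] ⇒ (1 − 2/5z)y_{n+1} = (1 + 3/5z)y_n
  so R(z) = (1 + 3/5z)/(1 − 2/5z).

Find x<0 with |R(x)|<1.
x=-0.33: |R|=0.7085
R=−1: 1+3/5x = −1+2/5x ⇒ -1/5x=2 ⇒ x=2/(-1/5)=-10.0000
Confirm numerically:
  x=-8.707: |R|=0.94231 <1
  x=-7.725: |R|=0.88875 <1
  x=-5.681: |R|=0.73603 <1
  x=-5.049: |R|=0.67208 <1
  x=-10.551: |R|=1.02111 >1
  x=-10.180: |R|=1.00710 >1
  x=-10.171: |R|=1.00675 >1
So |R|<1 on (-10.0000, 0).

(-10.0000,0); λ=-1 ⇒ h* = (10)/1 = 10.0000.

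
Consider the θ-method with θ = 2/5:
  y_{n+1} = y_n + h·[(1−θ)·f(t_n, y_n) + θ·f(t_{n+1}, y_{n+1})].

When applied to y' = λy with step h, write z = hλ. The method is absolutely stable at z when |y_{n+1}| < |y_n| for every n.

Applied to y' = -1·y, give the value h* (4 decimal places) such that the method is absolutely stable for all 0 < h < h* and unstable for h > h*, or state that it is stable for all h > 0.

(-10.0000,0); λ=-1 ⇒ h* = (10)/1 = 10.0000.

With y'=λy (z=hλ):
  y_{n+1} = y_n + z·[3/5·y_n + 2/5·y_{n+1}] ⇒ (1 − 2/5z)y_{n+1} = (1 + 3/5z)y_n
  so R(z) = (1 + 3/5z)/(1 − 2/5z).

Find x<0 with |R(x)|<1.
x=-0.49: |R|=0.5903
R=−1: 1+3/5x = −1+2/5x ⇒ -1/5x=2 ⇒ x=2/(-1/5)=-10.0000
Confirm numerically:
  x=-8.629: |R|=0.93840 <1
  x=-8.065: |R|=0.90842 <1
  x=-7.872: |R|=0.89742 <1
  x=-5.755: |R|=0.74288 <1
  x=-10.589: |R|=1.02250 >1
  x=-10.574: |R|=1.02195 >1
  x=-10.332: |R|=1.01294 >1
Interval (-10.0000, 0).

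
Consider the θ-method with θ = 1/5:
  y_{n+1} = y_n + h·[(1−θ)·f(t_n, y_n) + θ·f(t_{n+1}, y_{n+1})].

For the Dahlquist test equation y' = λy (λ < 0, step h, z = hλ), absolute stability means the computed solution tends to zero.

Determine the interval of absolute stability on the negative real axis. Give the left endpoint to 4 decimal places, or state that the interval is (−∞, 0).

With y'=λy (z=hλ):
  y_{n+1} = y_n + z·[4/5·y_n + 1/5·y_{n+1}] ⇒ (1 − 1/5z)y_{n+1} = (1 + 4/5z)y_n
  Hence R(z) = (1 + 4/5z)/(1 − 1/5z).

Boundary: |R(x)|=1, x<0.
x=-1.62: |R|=0.2236
R=−1: 1+4/5x = −1+1/5x ⇒ -3/5x=2 ⇒ x=2/(-3/5)=-3.3333
Confirm numerically:
  x=-2.755: |R|=0.77627 <1
  x=-2.686: |R|=0.74733 <1
  x=-1.418: |R|=0.10471 <1
  x=-3.583: |R|=1.08727 >1
  x=-3.418: |R|=1.03017 >1
Interval (-3.3333, 0).

(-3.3333, 0).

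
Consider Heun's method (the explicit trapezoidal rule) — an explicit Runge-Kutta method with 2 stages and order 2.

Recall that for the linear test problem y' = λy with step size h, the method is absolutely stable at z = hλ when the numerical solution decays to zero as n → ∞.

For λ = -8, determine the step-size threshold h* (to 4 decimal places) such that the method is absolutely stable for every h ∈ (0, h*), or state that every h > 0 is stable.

Set f=λy, z=hλ:
  order 2, 2-stage ⇒ R(z)=1+z+z^2/2
  (e.g. R(-0.53)=0.61045, |R|=0.61045)

Boundary: |R(x)|=1, x<0.
x=-0.53: |R|=0.6104
|R(-1.49)|=0.6200 |R(-1.44)|=0.5968 |R(-0.84)|=0.5128
Bisect:
  x_lo=-2.7534 |R|=2.0373  x_hi=-0.2887 |R|=0.7529
  mid=-1.52109 |R|=0.63577 →hi
  mid=-2.13727 |R|=1.14669 →lo
  mid=-1.82918 |R|=0.84377 →hi
  mid=-1.98322 |R|=0.98336 →hi
  mid=-2.06025 |R|=1.06206 →lo
  mid=-2.02173 |R|=1.02197 →lo
  mid=-2.00248 |R|=1.00248 →lo
  ...
  [-2.00007,-1.99992] ⇒ x*=-2.0000
Interval (-2.0000, 0).

(-2.0000,0); λ=-8 ⇒ h* = 0.2500.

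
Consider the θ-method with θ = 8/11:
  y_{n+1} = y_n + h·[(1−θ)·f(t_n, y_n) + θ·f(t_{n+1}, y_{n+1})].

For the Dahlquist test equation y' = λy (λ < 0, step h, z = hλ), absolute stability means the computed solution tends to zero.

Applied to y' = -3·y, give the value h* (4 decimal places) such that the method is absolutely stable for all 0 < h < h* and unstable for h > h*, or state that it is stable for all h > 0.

On y'=λy, z=hλ:
  y_{n+1} = y_n + z·[3/11·y_n + 8/11·y_{n+1}] ⇒ (1 − 8/11z)y_{n+1} = (1 + 3/11z)y_n
  so R(z) = (1 + 3/11z)/(1 − 8/11z).

Need |R(x)|<1, x<0.
x=-0.57: |R|=0.5970
x=-2: |R|=0.1852
x=-10: |R|=0.2088
x=-100: |R|=0.3564
θ=8/11≥1/2 ⇒ |1+3/11x|<|1−8/11x| ∀x<0 ⇒ stable on all of ℝ⁻.

(−∞, 0) — no finite endpoint. Any h>0 works for λ=-3.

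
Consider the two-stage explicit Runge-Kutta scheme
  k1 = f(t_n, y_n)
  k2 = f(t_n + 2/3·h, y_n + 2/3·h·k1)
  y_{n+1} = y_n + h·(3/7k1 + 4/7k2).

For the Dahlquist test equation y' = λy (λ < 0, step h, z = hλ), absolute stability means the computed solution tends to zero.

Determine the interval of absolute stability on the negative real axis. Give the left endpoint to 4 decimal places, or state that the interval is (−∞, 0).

Set f=λy, z=hλ:
  k1=λy_n ⇒ h·k1=z·y_n;  k2=λ(1+2/3z)y_n ⇒ h·k2=z(1+2/3z)y_n
  y_{n+1}/y_n = 1 + 3/7z + 4/7z(1+2/3z) = 1 + z + 8/21z²
  R(z) = 1 + z + 8/21z².

Boundary: |R(x)|=1, x<0.
x=-0.95: |R|=0.3938
R=1: x+8/21x²=0 ⇒ x=−21/8=-2.6250; min R=1−1/(4·8/21)=0.3438>−1
Confirm numerically:
  x=-2.461: |R|=0.84625 <1
  x=-1.958: |R|=0.50248 <1
  x=-1.141: |R|=0.35495 <1
  x=-3.054: |R|=1.49911 >1
  x=-2.895: |R|=1.29777 >1
  x=-2.843: |R|=1.23610 >1
Stable set (-2.6250, 0).

(-2.6250, 0).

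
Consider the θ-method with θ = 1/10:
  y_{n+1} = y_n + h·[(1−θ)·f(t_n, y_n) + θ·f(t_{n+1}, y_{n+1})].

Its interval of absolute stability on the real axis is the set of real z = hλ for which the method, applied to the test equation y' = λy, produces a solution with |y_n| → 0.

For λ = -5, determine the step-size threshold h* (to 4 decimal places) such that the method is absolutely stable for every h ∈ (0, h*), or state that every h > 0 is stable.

(-2.5000,0); λ=-5 ⇒ h* = (5/2)/5 = 0.5000.

On y'=λy, z=hλ:
  y_{n+1} = y_n + z·[9/10·y_n + 1/10·y_{n+1}] ⇒ (1 − 1/10z)y_{n+1} = (1 + 9/10z)y_n
  Hence R(z) = (1 + 9/10z)/(1 − 1/10z).

Need |R(x)|<1, x<0.
x=-1.1: |R|=0.0090
R=−1: 1+9/10x = −1+1/10x ⇒ -4/5x=2 ⇒ x=2/(-4/5)=-2.5000
Confirm numerically:
  x=-1.755: |R|=0.49298 <1
  x=-1.613: |R|=0.38896 <1
  x=-1.427: |R|=0.24880 <1
  x=-2.958: |R|=1.28276 >1
  x=-2.842: |R|=1.21305 >1
  x=-2.677: |R|=1.11170 >1
Interval (-2.5000, 0).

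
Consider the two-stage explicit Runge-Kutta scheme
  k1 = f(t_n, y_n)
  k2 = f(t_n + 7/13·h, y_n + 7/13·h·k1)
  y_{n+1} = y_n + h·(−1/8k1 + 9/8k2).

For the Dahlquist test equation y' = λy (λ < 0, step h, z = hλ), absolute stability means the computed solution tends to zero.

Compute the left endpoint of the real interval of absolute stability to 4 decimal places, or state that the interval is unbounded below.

With y'=λy (z=hλ):
  k1=λy_n ⇒ h·k1=z·y_n;  k2=λ(1+7/13z)y_n ⇒ h·k2=z(1+7/13z)y_n
  y_{n+1}/y_n = 1 − 1/8z + 9/8z(1+7/13z) = 1 + z + 63/104z²
  Hence R(z) = 1 + z + 63/104z².

Boundary: |R(x)|=1, x<0.
x=-1.52: |R|=0.8796
R=1: x+63/104x²=0 ⇒ x=−104/63=-1.6508; min R=1−1/(4·63/104)=0.5873>−1
Confirm numerically:
  x=-1.356: |R|=0.75785 <1
  x=-1.354: |R|=0.75657 <1
  x=-1.317: |R|=0.73370 <1
  x=-1.196: |R|=0.67050 <1
  x=-2.187: |R|=1.71038 >1
  x=-1.855: |R|=1.22947 >1
Stable set (-1.6508, 0).

left endpoint -1.6508.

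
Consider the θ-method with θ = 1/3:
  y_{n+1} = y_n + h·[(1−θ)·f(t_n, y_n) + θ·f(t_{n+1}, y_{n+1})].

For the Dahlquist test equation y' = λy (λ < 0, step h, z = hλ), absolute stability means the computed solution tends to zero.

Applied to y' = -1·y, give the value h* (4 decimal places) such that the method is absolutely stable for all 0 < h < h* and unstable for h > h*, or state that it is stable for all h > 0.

(-6.0000,0); λ=-1 ⇒ h* = (6)/1 = 6.0000.

Set f=λy, z=hλ:
  y_{n+1} = y_n + z·[2/3·y_n + 1/3·y_{n+1}] ⇒ (1 − 1/3z)y_{n+1} = (1 + 2/3z)y_n
  ⇒ R(z) = (1 + 2/3z)/(1 − 1/3z).

Need |R(x)|<1, x<0.
x=-0.56: |R|=0.5281
R=−1: 1+2/3x = −1+1/3x ⇒ -1/3x=2 ⇒ x=2/(-1/3)=-6.0000
Confirm numerically:
  x=-5.176: |R|=0.89922 <1
  x=-4.892: |R|=0.85960 <1
  x=-4.111: |R|=0.73436 <1
  x=-3.970: |R|=0.70875 <1
  x=-6.481: |R|=1.05073 >1
  x=-6.334: |R|=1.03578 >1
  x=-6.212: |R|=1.02301 >1
Interval (-6.0000, 0).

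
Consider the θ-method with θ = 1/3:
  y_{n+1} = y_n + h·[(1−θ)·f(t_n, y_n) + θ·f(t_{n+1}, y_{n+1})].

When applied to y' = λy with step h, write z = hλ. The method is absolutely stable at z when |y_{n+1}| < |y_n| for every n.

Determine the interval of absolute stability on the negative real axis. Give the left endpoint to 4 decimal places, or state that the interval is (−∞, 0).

(-6.0000, 0).

On y'=λy, z=hλ:
  y_{n+1} = y_n + z·[2/3·y_n + 1/3·y_{n+1}] ⇒ (1 − 1/3z)y_{n+1} = (1 + 2/3z)y_n
  R(z) = (1 + 2/3z)/(1 − 1/3z).

Need |R(x)|<1, x<0.
x=-0.3: |R|=0.7273
R=−1: 1+2/3x = −1+1/3x ⇒ -1/3x=2 ⇒ x=2/(-1/3)=-6.0000
Confirm numerically:
  x=-4.209: |R|=0.75156 <1
  x=-4.203: |R|=0.75052 <1
  x=-3.600: |R|=0.63636 <1
  x=-6.432: |R|=1.04580 >1
  x=-6.139: |R|=1.01521 >1
  x=-6.045: |R|=1.00498 >1
Interval (-6.0000, 0).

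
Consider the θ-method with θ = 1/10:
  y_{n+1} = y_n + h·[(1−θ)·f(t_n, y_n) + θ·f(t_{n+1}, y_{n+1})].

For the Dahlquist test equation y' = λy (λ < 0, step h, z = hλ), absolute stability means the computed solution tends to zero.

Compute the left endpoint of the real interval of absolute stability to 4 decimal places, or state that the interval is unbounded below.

left endpoint -2.5000.

Test eqn y'=λy, z=hλ:
  y_{n+1} = y_n + z·[9/10·y_n + 1/10·y_{n+1}] ⇒ (1 − 1/10z)y_{n+1} = (1 + 9/10z)y_n
  Hence R(z) = (1 + 9/10z)/(1 − 1/10z).

Boundary: |R(x)|=1, x<0.
x=-0.85: |R|=0.2166
R=−1: 1+9/10x = −1+1/10x ⇒ -4/5x=2 ⇒ x=2/(-4/5)=-2.5000
Confirm numerically:
  x=-2.251: |R|=0.83740 <1
  x=-1.679: |R|=0.43762 <1
  x=-1.612: |R|=0.38822 <1
  x=-3.021: |R|=1.32010 >1
  x=-3.009: |R|=1.31301 >1
  x=-2.983: |R|=1.29762 >1
Stable set (-2.5000, 0).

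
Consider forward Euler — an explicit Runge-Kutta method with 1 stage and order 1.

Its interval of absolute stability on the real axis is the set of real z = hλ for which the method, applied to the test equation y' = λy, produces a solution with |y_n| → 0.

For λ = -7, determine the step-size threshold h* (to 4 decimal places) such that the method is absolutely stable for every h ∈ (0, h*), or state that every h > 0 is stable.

On y'=λy, z=hλ:
  order 1, 1-stage ⇒ R(z)=1+z
  (e.g. R(-0.63)=0.37000, |R|=0.37000)

Solve |R(x)|<1 on ℝ⁻.
x=-0.63: |R|=0.3700
|R(-2.35)|=1.3500 |R(-1.67)|=0.6700 |R(-0.72)|=0.2800
Bisect:
  x_lo=-2.8396 |R|=1.8396  x_hi=-0.1912 |R|=0.8088
  mid=-1.51540 |R|=0.51540 →hi
  mid=-2.17752 |R|=1.17752 →lo
  mid=-1.84646 |R|=0.84646 →hi
  mid=-2.01199 |R|=1.01199 →lo
  mid=-1.92922 |R|=0.92922 →hi
  mid=-1.97061 |R|=0.97061 →hi
  mid=-1.99130 |R|=0.99130 →hi
  ...
  [-2.00003,-1.99987] ⇒ x*=-2.0000
Interval (-2.0000, 0).

(-2.0000,0); λ=-7 ⇒ h* = 0.2857.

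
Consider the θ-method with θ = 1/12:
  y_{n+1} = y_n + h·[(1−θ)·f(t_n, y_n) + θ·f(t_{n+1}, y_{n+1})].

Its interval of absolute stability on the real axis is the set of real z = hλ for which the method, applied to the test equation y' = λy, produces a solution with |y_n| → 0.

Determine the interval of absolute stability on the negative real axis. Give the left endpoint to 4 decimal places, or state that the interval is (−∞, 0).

Set f=λy, z=hλ:
  y_{n+1} = y_n + z·[11/12·y_n + 1/12·y_{n+1}] ⇒ (1 − 1/12z)y_{n+1} = (1 + 11/12z)y_n
  ⇒ R(z) = (1 + 11/12z)/(1 − 1/12z).

Solve |R(x)|<1 on ℝ⁻.
x=-0.54: |R|=0.4833
R=−1: 1+11/12x = −1+1/12x ⇒ -5/6x=2 ⇒ x=2/(-5/6)=-2.4000
Confirm numerically:
  x=-1.697: |R|=0.48675 <1
  x=-1.645: |R|=0.44668 <1
  x=-1.379: |R|=0.23686 <1
  x=-2.776: |R|=1.25447 >1
  x=-2.703: |R|=1.20608 >1
  x=-2.574: |R|=1.11939 >1
Interval (-2.4000, 0).

z∈(-2.4000,0).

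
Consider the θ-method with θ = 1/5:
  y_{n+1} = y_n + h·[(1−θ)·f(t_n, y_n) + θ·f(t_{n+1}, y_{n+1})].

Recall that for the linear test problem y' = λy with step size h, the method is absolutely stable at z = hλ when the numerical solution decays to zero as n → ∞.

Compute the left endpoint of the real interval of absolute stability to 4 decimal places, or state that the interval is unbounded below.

Set f=λy, z=hλ:
  y_{n+1} = y_n + z·[4/5·y_n + 1/5·y_{n+1}] ⇒ (1 − 1/5z)y_{n+1} = (1 + 4/5z)y_n
  Hence R(z) = (1 + 4/5z)/(1 − 1/5z).

Solve |R(x)|<1 on ℝ⁻.
x=-1.79: |R|=0.3181
R=−1: 1+4/5x = −1+1/5x ⇒ -3/5x=2 ⇒ x=2/(-3/5)=-3.3333
Confirm numerically:
  x=-3.232: |R|=0.96307 <1
  x=-2.358: |R|=0.60234 <1
  x=-2.253: |R|=0.55315 <1
  x=-1.776: |R|=0.31051 <1
  x=-3.830: |R|=1.16874 >1
  x=-3.505: |R|=1.06055 >1
Interval (-3.3333, 0).

left endpoint -3.3333.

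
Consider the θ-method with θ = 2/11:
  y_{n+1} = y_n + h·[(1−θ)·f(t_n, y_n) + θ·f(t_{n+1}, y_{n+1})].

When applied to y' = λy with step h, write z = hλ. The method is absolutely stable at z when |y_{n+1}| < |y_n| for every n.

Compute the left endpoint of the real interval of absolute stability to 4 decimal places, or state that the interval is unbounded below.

z* = -3.1429.

Set f=λy, z=hλ:
  y_{n+1} = y_n + z·[9/11·y_n + 2/11·y_{n+1}] ⇒ (1 − 2/11z)y_{n+1} = (1 + 9/11z)y_n
  Hence R(z) = (1 + 9/11z)/(1 − 2/11z).

Need |R(x)|<1, x<0.
x=-1.48: |R|=0.1662
R=−1: 1+9/11x = −1+2/11x ⇒ -7/11x=2 ⇒ x=2/(-7/11)=-3.1429
Confirm numerically:
  x=-2.707: |R|=0.81412 <1
  x=-2.226: |R|=0.58465 <1
  x=-1.305: |R|=0.05474 <1
  x=-3.727: |R|=1.22158 >1
  x=-3.528: |R|=1.14931 >1
Interval (-3.1429, 0).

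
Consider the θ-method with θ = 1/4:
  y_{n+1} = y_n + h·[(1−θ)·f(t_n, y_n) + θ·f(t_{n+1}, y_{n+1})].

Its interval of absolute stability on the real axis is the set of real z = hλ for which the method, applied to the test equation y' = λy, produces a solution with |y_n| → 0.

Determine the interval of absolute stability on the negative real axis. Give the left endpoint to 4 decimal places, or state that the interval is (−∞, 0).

(-4.0000, 0).

On y'=λy, z=hλ:
  y_{n+1} = y_n + z·[3/4·y_n + 1/4·y_{n+1}] ⇒ (1 − 1/4z)y_{n+1} = (1 + 3/4z)y_n
  ⇒ R(z) = (1 + 3/4z)/(1 − 1/4z).

Find x<0 with |R(x)|<1.
x=-1.35: |R|=0.0093
R=−1: 1+3/4x = −1+1/4x ⇒ -1/2x=2 ⇒ x=2/(-1/2)=-4.0000
Confirm numerically:
  x=-3.956: |R|=0.98894 <1
  x=-3.722: |R|=0.92800 <1
  x=-3.097: |R|=0.74553 <1
  x=-4.590: |R|=1.13737 >1
  x=-4.410: |R|=1.09750 >1
  x=-4.066: |R|=1.01636 >1
So |R|<1 on (-4.0000, 0).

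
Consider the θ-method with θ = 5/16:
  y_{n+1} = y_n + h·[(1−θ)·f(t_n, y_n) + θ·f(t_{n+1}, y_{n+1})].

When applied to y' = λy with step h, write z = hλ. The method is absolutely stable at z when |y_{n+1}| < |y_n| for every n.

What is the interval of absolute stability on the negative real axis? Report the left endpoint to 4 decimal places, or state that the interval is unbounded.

(-5.3333, 0).

Test eqn y'=λy, z=hλ:
  y_{n+1} = y_n + z·[11/16·y_n + 5/16·y_{n+1}] ⇒ (1 − 5/16z)y_{n+1} = (1 + 11/16z)y_n
  ⇒ R(z) = (1 + 11/16z)/(1 − 5/16z).

Need |R(x)|<1, x<0.
x=-0.73: |R|=0.4056
R=−1: 1+11/16x = −1+5/16x ⇒ -3/8x=2 ⇒ x=2/(-3/8)=-5.3333
Confirm numerically:
  x=-4.857: |R|=0.92906 <1
  x=-4.799: |R|=0.91984 <1
  x=-4.560: |R|=0.88041 <1
  x=-3.618: |R|=0.69809 <1
  x=-5.449: |R|=1.01605 >1
  x=-5.376: |R|=1.00597 >1
Stable set (-5.3333, 0).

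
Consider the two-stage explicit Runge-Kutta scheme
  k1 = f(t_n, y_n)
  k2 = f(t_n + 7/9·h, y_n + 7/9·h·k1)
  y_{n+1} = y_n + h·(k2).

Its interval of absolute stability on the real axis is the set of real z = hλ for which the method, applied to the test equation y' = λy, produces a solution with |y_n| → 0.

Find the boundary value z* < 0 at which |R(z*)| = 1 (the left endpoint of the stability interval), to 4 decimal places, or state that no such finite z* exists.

left endpoint -1.2857.

With y'=λy (z=hλ):
  k1=λy_n ⇒ h·k1=z·y_n;  k2=λ(1+7/9z)y_n ⇒ h·k2=z(1+7/9z)y_n
  y_{n+1}/y_n = 1 + z(1+7/9z) = 1 + z + 7/9z²
  R(z) = 1 + z + 7/9z².

Solve |R(x)|<1 on ℝ⁻.
x=-0.53: |R|=0.6885
R=1: x+7/9x²=0 ⇒ x=−9/7=-1.2857; min R=1−1/(4·7/9)=0.6786>−1
Confirm numerically:
  x=-1.190: |R|=0.91141 <1
  x=-0.979: |R|=0.76645 <1
  x=-0.751: |R|=0.68767 <1
  x=-0.575: |R|=0.68215 <1
  x=-1.754: |R|=1.63885 >1
  x=-1.538: |R|=1.30179 >1
  x=-1.367: |R|=1.08642 >1
So |R|<1 on (-1.2857, 0).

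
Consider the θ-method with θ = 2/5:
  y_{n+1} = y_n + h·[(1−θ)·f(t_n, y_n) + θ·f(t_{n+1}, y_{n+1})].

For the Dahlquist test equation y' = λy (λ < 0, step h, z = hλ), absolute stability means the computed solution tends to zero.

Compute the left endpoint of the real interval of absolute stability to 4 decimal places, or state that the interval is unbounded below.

z* = -10.0000.

On y'=λy, z=hλ:
  y_{n+1} = y_n + z·[3/5·y_n + 2/5·y_{n+1}] ⇒ (1 − 2/5z)y_{n+1} = (1 + 3/5z)y_n
  so R(z) = (1 + 3/5z)/(1 − 2/5z).

Need |R(x)|<1, x<0.
x=-1.58: |R|=0.0319
R=−1: 1+3/5x = −1+2/5x ⇒ -1/5x=2 ⇒ x=2/(-1/5)=-10.0000
Confirm numerically:
  x=-9.815: |R|=0.99249 <1
  x=-9.175: |R|=0.96467 <1
  x=-5.658: |R|=0.73388 <1
  x=-10.283: |R|=1.01107 >1
  x=-10.071: |R|=1.00282 >1
  x=-10.061: |R|=1.00243 >1
So |R|<1 on (-10.0000, 0).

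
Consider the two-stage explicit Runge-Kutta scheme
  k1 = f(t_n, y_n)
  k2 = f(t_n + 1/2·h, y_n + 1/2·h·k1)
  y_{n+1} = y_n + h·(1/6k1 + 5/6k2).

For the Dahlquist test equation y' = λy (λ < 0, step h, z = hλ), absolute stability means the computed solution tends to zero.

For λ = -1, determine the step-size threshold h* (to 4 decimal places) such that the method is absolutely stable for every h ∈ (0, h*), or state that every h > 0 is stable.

(-2.4000,0); λ=-1 ⇒ h* = (12/5)/1 = 2.4000.

Set f=λy, z=hλ:
  k1=λy_n ⇒ h·k1=z·y_n;  k2=λ(1+1/2z)y_n ⇒ h·k2=z(1+1/2z)y_n
  y_{n+1}/y_n = 1 + 1/6z + 5/6z(1+1/2z) = 1 + z + 5/12z²
  ⇒ R(z) = 1 + z + 5/12z².

Need |R(x)|<1, x<0.
x=-1.7: |R|=0.5042
R=1: x+5/12x²=0 ⇒ x=−12/5=-2.4000; min R=1−1/(4·5/12)=0.4000>−1
Confirm numerically:
  x=-1.624: |R|=0.47491 <1
  x=-1.228: |R|=0.40033 <1
  x=-1.088: |R|=0.40523 <1
  x=-1.065: |R|=0.40759 <1
  x=-2.873: |R|=1.56622 >1
  x=-2.853: |R|=1.53850 >1
  x=-2.734: |R|=1.38048 >1
So |R|<1 on (-2.4000, 0).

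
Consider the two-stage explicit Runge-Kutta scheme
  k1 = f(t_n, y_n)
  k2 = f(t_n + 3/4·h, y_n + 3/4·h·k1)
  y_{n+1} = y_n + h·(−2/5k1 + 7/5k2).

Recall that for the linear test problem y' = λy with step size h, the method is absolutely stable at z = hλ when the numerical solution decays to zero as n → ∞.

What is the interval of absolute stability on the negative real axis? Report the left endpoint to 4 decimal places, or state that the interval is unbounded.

(-0.9524, 0).

On y'=λy, z=hλ:
  k1=λy_n ⇒ h·k1=z·y_n;  k2=λ(1+3/4z)y_n ⇒ h·k2=z(1+3/4z)y_n
  y_{n+1}/y_n = 1 − 2/5z + 7/5z(1+3/4z) = 1 + z + 21/20z²
  Hence R(z) = 1 + z + 21/20z².

Boundary: |R(x)|=1, x<0.
x=-1.45: |R|=1.7576
R=1: x+21/20x²=0 ⇒ x=−20/21=-0.9524; min R=1−1/(4·21/20)=0.7619>−1
Confirm numerically:
  x=-0.885: |R|=0.93739 <1
  x=-0.867: |R|=0.92227 <1
  x=-0.696: |R|=0.81264 <1
  x=-0.620: |R|=0.78362 <1
  x=-1.440: |R|=1.73728 >1
  x=-1.287: |R|=1.45219 >1
  x=-1.165: |R|=1.26009 >1
Interval (-0.9524, 0).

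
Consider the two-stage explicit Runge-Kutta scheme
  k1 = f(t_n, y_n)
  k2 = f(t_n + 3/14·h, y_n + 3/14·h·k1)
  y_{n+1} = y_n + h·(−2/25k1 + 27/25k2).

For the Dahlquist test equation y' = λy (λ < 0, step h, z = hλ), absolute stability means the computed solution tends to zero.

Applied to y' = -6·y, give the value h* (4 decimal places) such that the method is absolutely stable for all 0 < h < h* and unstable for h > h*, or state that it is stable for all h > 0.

Set f=λy, z=hλ:
  k1=λy_n ⇒ h·k1=z·y_n;  k2=λ(1+3/14z)y_n ⇒ h·k2=z(1+3/14z)y_n
  y_{n+1}/y_n = 1 − 2/25z + 27/25z(1+3/14z) = 1 + z + 81/350z²
  Hence R(z) = 1 + z + 81/350z².

Solve |R(x)|<1 on ℝ⁻.
x=-1.58: |R|=0.0023
R=1: x+81/350x²=0 ⇒ x=−350/81=-4.3210; min R=1−1/(4·81/350)=-0.0802>−1
Confirm numerically:
  x=-3.569: |R|=0.37888 <1
  x=-3.238: |R|=0.18845 <1
  x=-2.654: |R|=0.02388 <1
  x=-4.788: |R|=1.51749 >1
  x=-4.763: |R|=1.48723 >1
  x=-4.423: |R|=1.10442 >1
Stable set (-4.3210, 0).

(-4.3210,0); λ=-6 ⇒ h* = (350/81)/6 = 0.7202.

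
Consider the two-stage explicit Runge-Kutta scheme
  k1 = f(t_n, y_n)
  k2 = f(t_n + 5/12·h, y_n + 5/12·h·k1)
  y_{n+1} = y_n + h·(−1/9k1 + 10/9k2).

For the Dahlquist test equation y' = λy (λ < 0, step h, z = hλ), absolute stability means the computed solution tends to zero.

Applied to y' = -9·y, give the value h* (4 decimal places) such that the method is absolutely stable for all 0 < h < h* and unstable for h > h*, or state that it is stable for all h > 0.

On y'=λy, z=hλ:
  k1=λy_n ⇒ h·k1=z·y_n;  k2=λ(1+5/12z)y_n ⇒ h·k2=z(1+5/12z)y_n
  y_{n+1}/y_n = 1 − 1/9z + 10/9z(1+5/12z) = 1 + z + 25/54z²
  so R(z) = 1 + z + 25/54z².

Solve |R(x)|<1 on ℝ⁻.
x=-1.25: |R|=0.4734
R=1: x+25/54x²=0 ⇒ x=−54/25=-2.1600; min R=1−1/(4·25/54)=0.4600>−1
Confirm numerically:
  x=-1.834: |R|=0.72320 <1
  x=-1.499: |R|=0.54128 <1
  x=-1.245: |R|=0.47260 <1
  x=-1.045: |R|=0.46057 <1
  x=-2.751: |R|=1.75270 >1
  x=-2.641: |R|=1.58811 >1
  x=-2.404: |R|=1.27156 >1
Stable set (-2.1600, 0).

(-2.1600,0); λ=-9 ⇒ h* = (54/25)/9 = 0.2400.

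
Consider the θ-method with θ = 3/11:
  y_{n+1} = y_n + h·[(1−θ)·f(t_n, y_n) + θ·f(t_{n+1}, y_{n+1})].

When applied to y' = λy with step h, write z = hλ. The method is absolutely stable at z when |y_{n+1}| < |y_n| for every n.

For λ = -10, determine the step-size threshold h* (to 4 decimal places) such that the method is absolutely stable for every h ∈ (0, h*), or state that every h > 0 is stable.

(-4.4000,0); λ=-10 ⇒ h* = (22/5)/10 = 0.4400.

Set f=λy, z=hλ:
  y_{n+1} = y_n + z·[8/11·y_n + 3/11·y_{n+1}] ⇒ (1 − 3/11z)y_{n+1} = (1 + 8/11z)y_n
  so R(z) = (1 + 8/11z)/(1 − 3/11z).

Find x<0 with |R(x)|<1.
x=-0.48: |R|=0.5756
R=−1: 1+8/11x = −1+3/11x ⇒ -5/11x=2 ⇒ x=2/(-5/11)=-4.4000
Confirm numerically:
  x=-4.005: |R|=0.91419 <1
  x=-3.389: |R|=0.76118 <1
  x=-3.291: |R|=0.73435 <1
  x=-4.825: |R|=1.08342 >1
  x=-4.558: |R|=1.03202 >1
  x=-4.489: |R|=1.01819 >1
Stable set (-4.4000, 0).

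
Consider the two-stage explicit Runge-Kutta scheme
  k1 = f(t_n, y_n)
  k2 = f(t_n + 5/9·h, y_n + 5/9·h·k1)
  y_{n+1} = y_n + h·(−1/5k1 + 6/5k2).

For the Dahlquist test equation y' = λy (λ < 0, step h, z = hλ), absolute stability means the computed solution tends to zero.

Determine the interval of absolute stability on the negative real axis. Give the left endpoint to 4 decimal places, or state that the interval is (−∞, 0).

On y'=λy, z=hλ:
  k1=λy_n ⇒ h·k1=z·y_n;  k2=λ(1+5/9z)y_n ⇒ h·k2=z(1+5/9z)y_n
  y_{n+1}/y_n = 1 − 1/5z + 6/5z(1+5/9z) = 1 + z + 2/3z²
  so R(z) = 1 + z + 2/3z².

Boundary: |R(x)|=1, x<0.
x=-1.69: |R|=1.2141
R=1: x+2/3x²=0 ⇒ x=−3/2=-1.5000; min R=1−1/(4·2/3)=0.6250>−1
Confirm numerically:
  x=-1.053: |R|=0.68621 <1
  x=-0.905: |R|=0.64102 <1
  x=-0.879: |R|=0.63609 <1
  x=-0.677: |R|=0.62855 <1
  x=-1.753: |R|=1.29567 >1
  x=-1.623: |R|=1.13309 >1
So |R|<1 on (-1.5000, 0).

(-1.5000, 0).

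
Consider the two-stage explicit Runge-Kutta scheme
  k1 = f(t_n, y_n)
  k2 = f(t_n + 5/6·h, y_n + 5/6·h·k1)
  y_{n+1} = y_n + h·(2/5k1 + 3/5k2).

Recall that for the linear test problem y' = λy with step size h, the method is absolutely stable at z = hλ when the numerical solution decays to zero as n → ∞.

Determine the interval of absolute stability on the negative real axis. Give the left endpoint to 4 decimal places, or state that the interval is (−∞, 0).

z∈(-2.0000,0).

With y'=λy (z=hλ):
  k1=λy_n ⇒ h·k1=z·y_n;  k2=λ(1+5/6z)y_n ⇒ h·k2=z(1+5/6z)y_n
  y_{n+1}/y_n = 1 + 2/5z + 3/5z(1+5/6z) = 1 + z + 1/2z²
  ⇒ R(z) = 1 + z + 1/2z².

Need |R(x)|<1, x<0.
x=-0.82: |R|=0.5162
R=1: x+1/2x²=0 ⇒ x=−2=-2.0000; min R=1−1/(4·1/2)=0.5000>−1
Confirm numerically:
  x=-1.945: |R|=0.94651 <1
  x=-1.575: |R|=0.66531 <1
  x=-1.537: |R|=0.64418 <1
  x=-2.339: |R|=1.39646 >1
  x=-2.230: |R|=1.25645 >1
Stable set (-2.0000, 0).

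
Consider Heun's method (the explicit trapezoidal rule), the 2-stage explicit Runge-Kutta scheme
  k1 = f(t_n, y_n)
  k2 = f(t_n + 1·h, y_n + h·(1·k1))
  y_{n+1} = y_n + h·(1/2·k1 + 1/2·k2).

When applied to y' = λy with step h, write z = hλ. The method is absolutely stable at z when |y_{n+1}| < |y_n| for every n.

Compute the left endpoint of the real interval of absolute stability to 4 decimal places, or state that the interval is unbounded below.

left endpoint -2.0000.

Set f=λy, z=hλ:
  order 2, 2-stage ⇒ R(z)=1+z+z^2/2
  (e.g. R(-1.05)=0.50125, |R|=0.50125)

Solve |R(x)|<1 on ℝ⁻.
x=-1.05: |R|=0.5012
|R(-2.21)|=1.2320 |R(-2.04)|=1.0408 |R(-0.74)|=0.5338
Bisect:
  x_lo=-2.7645 |R|=2.0568  x_hi=-0.0968 |R|=0.9079
  mid=-1.43065 |R|=0.59273 →hi
  mid=-2.09760 |R|=1.10236 →lo
  mid=-1.76412 |R|=0.79194 →hi
  mid=-1.93086 |R|=0.93325 →hi
  mid=-2.01423 |R|=1.01433 →lo
  mid=-1.97254 |R|=0.97292 →hi
  mid=-1.99339 |R|=0.99341 →hi
  mid=-2.00381 |R|=1.00381 →lo
  mid=-1.99860 |R|=0.99860 →hi
  ...
  [-2.00006,-1.99990] ⇒ x*=-2.0000
So |R|<1 on (-2.0000, 0).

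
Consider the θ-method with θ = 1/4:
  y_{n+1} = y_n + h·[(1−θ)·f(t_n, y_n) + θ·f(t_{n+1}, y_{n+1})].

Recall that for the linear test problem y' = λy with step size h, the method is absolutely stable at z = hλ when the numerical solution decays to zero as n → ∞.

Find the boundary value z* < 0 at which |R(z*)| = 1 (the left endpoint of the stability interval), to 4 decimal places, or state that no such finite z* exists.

z* = -4.0000.

Test eqn y'=λy, z=hλ:
  y_{n+1} = y_n + z·[3/4·y_n + 1/4·y_{n+1}] ⇒ (1 − 1/4z)y_{n+1} = (1 + 3/4z)y_n
  ⇒ R(z) = (1 + 3/4z)/(1 − 1/4z).

Boundary: |R(x)|=1, x<0.
x=-0.9: |R|=0.2653
R=−1: 1+3/4x = −1+1/4x ⇒ -1/2x=2 ⇒ x=2/(-1/2)=-4.0000
Confirm numerically:
  x=-3.738: |R|=0.93228 <1
  x=-3.663: |R|=0.91204 <1
  x=-2.960: |R|=0.70115 <1
  x=-1.895: |R|=0.28584 <1
  x=-4.571: |R|=1.13324 >1
  x=-4.556: |R|=1.12997 >1
  x=-4.215: |R|=1.05234 >1
So |R|<1 on (-4.0000, 0).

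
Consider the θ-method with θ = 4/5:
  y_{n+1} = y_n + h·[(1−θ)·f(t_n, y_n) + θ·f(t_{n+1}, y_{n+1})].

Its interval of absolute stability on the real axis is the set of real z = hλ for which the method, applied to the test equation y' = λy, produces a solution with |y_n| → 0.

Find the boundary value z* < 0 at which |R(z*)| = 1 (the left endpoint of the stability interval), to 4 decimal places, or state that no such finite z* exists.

On y'=λy, z=hλ:
  y_{n+1} = y_n + z·[1/5·y_n + 4/5·y_{n+1}] ⇒ (1 − 4/5z)y_{n+1} = (1 + 1/5z)y_n
  ⇒ R(z) = (1 + 1/5z)/(1 − 4/5z).

Boundary: |R(x)|=1, x<0.
x=-0.73: |R|=0.5391
x=-2: |R|=0.2308
x=-10: |R|=0.1111
x=-100: |R|=0.2346
θ=4/5≥1/2 ⇒ |1+1/5x|<|1−4/5x| ∀x<0 ⇒ interval (−∞,0).

interval (−∞, 0).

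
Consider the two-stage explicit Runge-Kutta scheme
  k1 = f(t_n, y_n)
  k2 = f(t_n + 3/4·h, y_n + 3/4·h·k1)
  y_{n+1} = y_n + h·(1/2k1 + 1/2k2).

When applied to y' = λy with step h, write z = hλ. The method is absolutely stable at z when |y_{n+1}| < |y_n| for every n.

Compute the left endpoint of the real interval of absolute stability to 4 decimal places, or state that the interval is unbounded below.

left endpoint -2.6667.

Test eqn y'=λy, z=hλ:
  k1=λy_n ⇒ h·k1=z·y_n;  k2=λ(1+3/4z)y_n ⇒ h·k2=z(1+3/4z)y_n
  y_{n+1}/y_n = 1 + 1/2z + 1/2z(1+3/4z) = 1 + z + 3/8z²
  ⇒ R(z) = 1 + z + 3/8z².

Need |R(x)|<1, x<0.
x=-1.4: |R|=0.3350
R=1: x+3/8x²=0 ⇒ x=−8/3=-2.6667; min R=1−1/(4·3/8)=0.3333>−1
Confirm numerically:
  x=-2.607: |R|=0.94167 <1
  x=-2.399: |R|=0.75920 <1
  x=-2.252: |R|=0.64981 <1
  x=-1.437: |R|=0.33736 <1
  x=-3.190: |R|=1.62604 >1
  x=-3.136: |R|=1.55194 >1
  x=-2.754: |R|=1.09019 >1
So |R|<1 on (-2.6667, 0).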